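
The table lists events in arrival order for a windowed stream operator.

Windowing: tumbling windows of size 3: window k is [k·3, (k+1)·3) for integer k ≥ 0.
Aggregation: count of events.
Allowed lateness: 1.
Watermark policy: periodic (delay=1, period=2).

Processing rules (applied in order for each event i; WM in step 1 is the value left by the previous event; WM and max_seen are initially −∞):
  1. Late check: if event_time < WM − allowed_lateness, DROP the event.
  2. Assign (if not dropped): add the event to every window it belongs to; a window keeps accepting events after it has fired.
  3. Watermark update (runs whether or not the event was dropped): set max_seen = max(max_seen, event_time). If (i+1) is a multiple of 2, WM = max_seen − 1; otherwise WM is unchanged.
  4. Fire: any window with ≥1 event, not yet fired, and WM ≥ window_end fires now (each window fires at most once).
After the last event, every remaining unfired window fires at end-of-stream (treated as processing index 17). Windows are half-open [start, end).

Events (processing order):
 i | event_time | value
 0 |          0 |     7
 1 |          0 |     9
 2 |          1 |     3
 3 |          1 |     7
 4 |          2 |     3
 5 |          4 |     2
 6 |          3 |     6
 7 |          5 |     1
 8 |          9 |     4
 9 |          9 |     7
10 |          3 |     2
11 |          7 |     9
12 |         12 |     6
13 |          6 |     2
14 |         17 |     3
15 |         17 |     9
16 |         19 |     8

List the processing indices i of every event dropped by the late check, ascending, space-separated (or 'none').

i=0 t=0 v=7: → [0,3); WM=−∞
i=1 t=0 v=9: → [0,3); WM=-1
i=2 t=1 v=3: → [0,3); WM=-1
i=3 t=1 v=7: → [0,3); WM=0
i=4 t=2 v=3: → [0,3); WM=0
i=5 t=4 v=2: → [3,6); WM=3; [0,3) fires=5
i=6 t=3 v=6: → [3,6); WM=3
i=7 t=5 v=1: → [3,6); WM=4
i=8 t=9 v=4: → [9,12); WM=4
i=9 t=9 v=7: → [9,12); WM=8; [3,6) fires=3
i=10 t=3 v=2: DROP (t<8-1); WM=8
i=11 t=7 v=9: → [6,9); WM=8
i=12 t=12 v=6: → [12,15); WM=8
i=13 t=6 v=2: DROP (t<8-1); WM=11; [6,9) fires=1
i=14 t=17 v=3: → [15,18); WM=11
i=15 t=17 v=9: → [15,18); WM=16; [9,12) fires=2 [12,15) fires=1
i=16 t=19 v=8: → [18,21); WM=16

10 13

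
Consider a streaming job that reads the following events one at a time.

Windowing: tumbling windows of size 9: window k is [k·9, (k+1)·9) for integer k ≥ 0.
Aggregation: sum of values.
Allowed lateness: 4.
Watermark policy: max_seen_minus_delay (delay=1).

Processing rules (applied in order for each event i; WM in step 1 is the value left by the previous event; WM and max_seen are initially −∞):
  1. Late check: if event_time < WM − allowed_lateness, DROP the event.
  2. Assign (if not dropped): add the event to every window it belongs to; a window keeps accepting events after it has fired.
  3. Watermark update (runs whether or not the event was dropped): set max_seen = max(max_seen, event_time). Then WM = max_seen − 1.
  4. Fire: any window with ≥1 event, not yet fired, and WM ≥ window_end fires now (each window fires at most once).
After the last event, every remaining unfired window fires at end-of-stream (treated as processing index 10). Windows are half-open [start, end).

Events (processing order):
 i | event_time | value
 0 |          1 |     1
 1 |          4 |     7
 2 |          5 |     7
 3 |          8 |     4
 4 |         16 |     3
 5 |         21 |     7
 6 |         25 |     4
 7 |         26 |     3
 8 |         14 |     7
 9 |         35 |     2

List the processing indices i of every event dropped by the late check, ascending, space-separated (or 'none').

i=0 t=1 v=1: → [0,9); WM=0
i=1 t=4 v=7: → [0,9); WM=3
i=2 t=5 v=7: → [0,9); WM=4
i=3 t=8 v=4: → [0,9); WM=7
i=4 t=16 v=3: → [9,18); WM=15; [0,9) fires=19
i=5 t=21 v=7: → [18,27); WM=20; [9,18) fires=3
i=6 t=25 v=4: → [18,27); WM=24
i=7 t=26 v=3: → [18,27); WM=25
i=8 t=14 v=7: DROP (t<25-4); WM=25
i=9 t=35 v=2: → [27,36); WM=34; [18,27) fires=14

8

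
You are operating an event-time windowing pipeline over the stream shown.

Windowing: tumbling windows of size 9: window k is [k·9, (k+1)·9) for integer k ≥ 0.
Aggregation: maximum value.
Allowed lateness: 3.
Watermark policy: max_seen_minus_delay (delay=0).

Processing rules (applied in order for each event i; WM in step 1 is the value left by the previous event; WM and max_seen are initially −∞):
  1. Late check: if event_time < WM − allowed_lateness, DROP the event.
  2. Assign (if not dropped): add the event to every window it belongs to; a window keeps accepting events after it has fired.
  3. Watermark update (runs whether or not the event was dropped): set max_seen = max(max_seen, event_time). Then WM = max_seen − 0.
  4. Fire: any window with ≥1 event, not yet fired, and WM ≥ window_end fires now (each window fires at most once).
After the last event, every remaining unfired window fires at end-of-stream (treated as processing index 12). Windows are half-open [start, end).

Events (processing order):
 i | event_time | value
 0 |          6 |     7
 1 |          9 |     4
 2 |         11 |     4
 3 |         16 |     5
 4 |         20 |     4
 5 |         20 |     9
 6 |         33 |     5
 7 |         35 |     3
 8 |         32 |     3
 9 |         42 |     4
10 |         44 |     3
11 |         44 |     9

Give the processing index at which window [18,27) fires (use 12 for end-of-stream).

i=0 t=6 v=7: → [0,9); WM=6
i=1 t=9 v=4: → [9,18); WM=9; [0,9) fires=7
i=2 t=11 v=4: → [9,18); WM=11
i=3 t=16 v=5: → [9,18); WM=16
i=4 t=20 v=4: → [18,27); WM=20; [9,18) fires=5
i=5 t=20 v=9: → [18,27); WM=20
i=6 t=33 v=5: → [27,36); WM=33; [18,27) fires=9
i=7 t=35 v=3: → [27,36); WM=35
i=8 t=32 v=3: → [27,36); WM=35
i=9 t=42 v=4: → [36,45); WM=42; [27,36) fires=5
i=10 t=44 v=3: → [36,45); WM=44
i=11 t=44 v=9: → [36,45); WM=44

6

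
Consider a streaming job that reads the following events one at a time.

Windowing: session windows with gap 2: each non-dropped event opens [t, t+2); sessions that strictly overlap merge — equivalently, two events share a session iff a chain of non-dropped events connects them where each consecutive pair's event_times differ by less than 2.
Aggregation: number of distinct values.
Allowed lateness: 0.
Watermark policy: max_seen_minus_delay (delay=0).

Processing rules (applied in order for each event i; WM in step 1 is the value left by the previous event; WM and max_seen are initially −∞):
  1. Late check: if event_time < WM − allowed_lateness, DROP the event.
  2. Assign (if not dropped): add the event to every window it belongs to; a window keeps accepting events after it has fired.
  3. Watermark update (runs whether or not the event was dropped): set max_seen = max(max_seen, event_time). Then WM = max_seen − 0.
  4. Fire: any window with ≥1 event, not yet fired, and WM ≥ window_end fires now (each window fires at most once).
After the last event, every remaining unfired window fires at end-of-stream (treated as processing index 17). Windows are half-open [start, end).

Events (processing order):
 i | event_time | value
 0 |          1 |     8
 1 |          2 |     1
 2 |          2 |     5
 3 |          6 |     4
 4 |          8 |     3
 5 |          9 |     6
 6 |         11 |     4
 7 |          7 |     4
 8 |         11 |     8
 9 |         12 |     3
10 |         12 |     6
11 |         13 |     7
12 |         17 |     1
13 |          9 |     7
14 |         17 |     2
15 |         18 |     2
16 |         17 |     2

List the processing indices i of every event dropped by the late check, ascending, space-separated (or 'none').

i=0 t=1 v=8: → [1,3); WM=1
i=1 t=2 v=1: → [1,4); WM=2
i=2 t=2 v=5: → [1,4); WM=2
i=3 t=6 v=4: → [6,8); WM=6
i=4 t=8 v=3: → [8,10); WM=8
i=5 t=9 v=6: → [8,11); WM=9
i=6 t=11 v=4: → [11,13); WM=11
i=7 t=7 v=4: DROP (t<11-0); WM=11
i=8 t=11 v=8: → [11,13); WM=11
i=9 t=12 v=3: → [11,14); WM=12
i=10 t=12 v=6: → [11,14); WM=12
i=11 t=13 v=7: → [11,15); WM=13
i=12 t=17 v=1: → [17,19); WM=17
i=13 t=9 v=7: DROP (t<17-0); WM=17
i=14 t=17 v=2: → [17,19); WM=17
i=15 t=18 v=2: → [17,20); WM=18
i=16 t=17 v=2: DROP (t<18-0); WM=18

7 13 16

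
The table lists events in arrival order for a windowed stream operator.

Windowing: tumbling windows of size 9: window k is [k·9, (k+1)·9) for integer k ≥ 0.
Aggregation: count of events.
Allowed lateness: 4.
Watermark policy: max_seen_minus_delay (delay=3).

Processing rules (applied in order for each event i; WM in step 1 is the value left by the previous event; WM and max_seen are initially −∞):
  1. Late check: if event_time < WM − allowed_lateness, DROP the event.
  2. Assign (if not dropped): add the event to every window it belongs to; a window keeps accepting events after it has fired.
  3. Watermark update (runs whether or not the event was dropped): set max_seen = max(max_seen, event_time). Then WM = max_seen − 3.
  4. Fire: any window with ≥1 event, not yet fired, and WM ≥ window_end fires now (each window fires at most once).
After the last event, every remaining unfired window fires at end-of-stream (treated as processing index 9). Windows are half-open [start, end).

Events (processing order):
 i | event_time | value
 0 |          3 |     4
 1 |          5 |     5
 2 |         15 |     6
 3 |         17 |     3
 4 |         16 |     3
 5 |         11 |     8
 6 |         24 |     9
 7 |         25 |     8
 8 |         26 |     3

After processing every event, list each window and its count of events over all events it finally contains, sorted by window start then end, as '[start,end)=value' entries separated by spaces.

i=0 t=3 v=4: → [0,9); WM=0
i=1 t=5 v=5: → [0,9); WM=2
i=2 t=15 v=6: → [9,18); WM=12; [0,9) fires=2
i=3 t=17 v=3: → [9,18); WM=14
i=4 t=16 v=3: → [9,18); WM=14
i=5 t=11 v=8: → [9,18); WM=14
i=6 t=24 v=9: → [18,27); WM=21; [9,18) fires=4
i=7 t=25 v=8: → [18,27); WM=22
i=8 t=26 v=3: → [18,27); WM=23

[0,9)=2 [9,18)=4 [18,27)=3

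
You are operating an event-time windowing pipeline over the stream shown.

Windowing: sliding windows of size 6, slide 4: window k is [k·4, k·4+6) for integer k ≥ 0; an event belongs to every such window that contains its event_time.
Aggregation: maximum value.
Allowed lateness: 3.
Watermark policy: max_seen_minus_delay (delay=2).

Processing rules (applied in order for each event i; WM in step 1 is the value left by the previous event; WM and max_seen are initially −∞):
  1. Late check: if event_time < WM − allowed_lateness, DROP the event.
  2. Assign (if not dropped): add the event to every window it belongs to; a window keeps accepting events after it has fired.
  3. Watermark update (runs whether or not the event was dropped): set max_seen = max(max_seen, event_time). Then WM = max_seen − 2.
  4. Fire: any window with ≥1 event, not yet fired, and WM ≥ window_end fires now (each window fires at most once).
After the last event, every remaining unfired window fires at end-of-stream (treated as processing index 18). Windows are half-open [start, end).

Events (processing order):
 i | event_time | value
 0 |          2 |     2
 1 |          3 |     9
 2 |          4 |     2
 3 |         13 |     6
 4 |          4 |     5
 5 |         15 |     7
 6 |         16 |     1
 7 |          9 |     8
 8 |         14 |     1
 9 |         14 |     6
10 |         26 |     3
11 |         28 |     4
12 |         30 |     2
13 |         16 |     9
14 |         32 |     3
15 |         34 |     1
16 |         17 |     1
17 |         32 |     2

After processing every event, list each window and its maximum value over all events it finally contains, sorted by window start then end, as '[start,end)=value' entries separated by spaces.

i=0 t=2 v=2: → [0,6); WM=0
i=1 t=3 v=9: → [0,6); WM=1
i=2 t=4 v=2: → [4,10),[0,6); WM=2
i=3 t=13 v=6: → [12,18),[8,14); WM=11; [0,6) fires=9 [4,10) fires=2
i=4 t=4 v=5: DROP (t<11-3); WM=11
i=5 t=15 v=7: → [12,18); WM=13
i=6 t=16 v=1: → [16,22),[12,18); WM=14; [8,14) fires=6
i=7 t=9 v=8: DROP (t<14-3); WM=14
i=8 t=14 v=1: → [12,18); WM=14
i=9 t=14 v=6: → [12,18); WM=14
i=10 t=26 v=3: → [24,30); WM=24; [12,18) fires=7 [16,22) fires=1
i=11 t=28 v=4: → [28,34),[24,30); WM=26
i=12 t=30 v=2: → [28,34); WM=28
i=13 t=16 v=9: DROP (t<28-3); WM=28
i=14 t=32 v=3: → [32,38),[28,34); WM=30; [24,30) fires=4
i=15 t=34 v=1: → [32,38); WM=32
i=16 t=17 v=1: DROP (t<32-3); WM=32
i=17 t=32 v=2: → [32,38),[28,34); WM=32

[0,6)=9 [4,10)=2 [8,14)=6 [12,18)=7 [16,22)=1 [24,30)=4 [28,34)=4 [32,38)=3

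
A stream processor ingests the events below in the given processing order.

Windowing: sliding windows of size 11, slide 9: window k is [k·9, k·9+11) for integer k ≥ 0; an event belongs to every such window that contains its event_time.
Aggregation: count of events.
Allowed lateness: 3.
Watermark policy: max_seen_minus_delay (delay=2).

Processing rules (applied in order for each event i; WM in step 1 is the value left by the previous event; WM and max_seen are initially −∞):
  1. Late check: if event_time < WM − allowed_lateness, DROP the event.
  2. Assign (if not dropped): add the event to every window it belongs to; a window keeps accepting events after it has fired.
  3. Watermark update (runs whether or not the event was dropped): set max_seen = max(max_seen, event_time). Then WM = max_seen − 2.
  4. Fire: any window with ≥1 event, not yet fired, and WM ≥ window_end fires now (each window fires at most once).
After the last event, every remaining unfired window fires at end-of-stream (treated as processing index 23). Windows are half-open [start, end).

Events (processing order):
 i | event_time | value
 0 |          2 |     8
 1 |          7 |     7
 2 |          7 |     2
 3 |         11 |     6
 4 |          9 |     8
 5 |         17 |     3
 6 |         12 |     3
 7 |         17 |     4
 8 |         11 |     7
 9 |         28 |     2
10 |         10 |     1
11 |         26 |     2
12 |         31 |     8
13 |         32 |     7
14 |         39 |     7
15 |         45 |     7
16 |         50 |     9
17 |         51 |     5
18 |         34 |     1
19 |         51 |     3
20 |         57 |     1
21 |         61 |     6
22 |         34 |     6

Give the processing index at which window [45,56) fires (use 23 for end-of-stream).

21

i=0 t=2 v=8: → [0,11); WM=0
i=1 t=7 v=7: → [0,11); WM=5
i=2 t=7 v=2: → [0,11); WM=5
i=3 t=11 v=6: → [9,20); WM=9
i=4 t=9 v=8: → [9,20),[0,11); WM=9
i=5 t=17 v=3: → [9,20); WM=15; [0,11) fires=4
i=6 t=12 v=3: → [9,20); WM=15
i=7 t=17 v=4: → [9,20); WM=15
i=8 t=11 v=7: DROP (t<15-3); WM=15
i=9 t=28 v=2: → [27,38),[18,29); WM=26; [9,20) fires=5
i=10 t=10 v=1: DROP (t<26-3); WM=26
i=11 t=26 v=2: → [18,29); WM=26
i=12 t=31 v=8: → [27,38); WM=29; [18,29) fires=2
i=13 t=32 v=7: → [27,38); WM=30
i=14 t=39 v=7: → [36,47); WM=37
i=15 t=45 v=7: → [45,56),[36,47); WM=43; [27,38) fires=3
i=16 t=50 v=9: → [45,56); WM=48; [36,47) fires=2
i=17 t=51 v=5: → [45,56); WM=49
i=18 t=34 v=1: DROP (t<49-3); WM=49
i=19 t=51 v=3: → [45,56); WM=49
i=20 t=57 v=1: → [54,65); WM=55
i=21 t=61 v=6: → [54,65); WM=59; [45,56) fires=4
i=22 t=34 v=6: DROP (t<59-3); WM=59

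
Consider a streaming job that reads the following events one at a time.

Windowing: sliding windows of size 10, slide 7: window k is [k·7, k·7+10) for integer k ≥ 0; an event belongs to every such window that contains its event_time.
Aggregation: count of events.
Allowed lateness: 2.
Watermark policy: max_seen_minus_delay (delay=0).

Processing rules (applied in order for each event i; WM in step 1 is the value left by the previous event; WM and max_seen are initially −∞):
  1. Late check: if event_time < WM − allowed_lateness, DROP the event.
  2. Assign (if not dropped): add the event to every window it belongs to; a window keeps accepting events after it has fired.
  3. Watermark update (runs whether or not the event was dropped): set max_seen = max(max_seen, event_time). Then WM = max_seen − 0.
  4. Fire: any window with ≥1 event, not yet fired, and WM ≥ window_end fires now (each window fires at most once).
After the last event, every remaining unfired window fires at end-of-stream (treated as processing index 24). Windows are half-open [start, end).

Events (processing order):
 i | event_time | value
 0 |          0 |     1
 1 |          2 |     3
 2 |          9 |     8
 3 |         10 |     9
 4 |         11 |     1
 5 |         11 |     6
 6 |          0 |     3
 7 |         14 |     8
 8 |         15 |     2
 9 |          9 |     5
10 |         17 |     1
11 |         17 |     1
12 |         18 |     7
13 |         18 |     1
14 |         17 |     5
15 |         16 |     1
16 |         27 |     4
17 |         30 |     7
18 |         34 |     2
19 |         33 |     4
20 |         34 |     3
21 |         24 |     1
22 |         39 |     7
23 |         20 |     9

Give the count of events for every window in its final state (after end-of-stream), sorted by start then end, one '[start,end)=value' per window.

[0,10)=3 [7,17)=7 [14,24)=8 [21,31)=2 [28,38)=4 [35,45)=1

i=0 t=0 v=1: → [0,10); WM=0
i=1 t=2 v=3: → [0,10); WM=2
i=2 t=9 v=8: → [7,17),[0,10); WM=9
i=3 t=10 v=9: → [7,17); WM=10; [0,10) fires=3
i=4 t=11 v=1: → [7,17); WM=11
i=5 t=11 v=6: → [7,17); WM=11
i=6 t=0 v=3: DROP (t<11-2); WM=11
i=7 t=14 v=8: → [14,24),[7,17); WM=14
i=8 t=15 v=2: → [14,24),[7,17); WM=15
i=9 t=9 v=5: DROP (t<15-2); WM=15
i=10 t=17 v=1: → [14,24); WM=17; [7,17) fires=6
i=11 t=17 v=1: → [14,24); WM=17
i=12 t=18 v=7: → [14,24); WM=18
i=13 t=18 v=1: → [14,24); WM=18
i=14 t=17 v=5: → [14,24); WM=18
i=15 t=16 v=1: → [14,24),[7,17); WM=18
i=16 t=27 v=4: → [21,31); WM=27; [14,24) fires=8
i=17 t=30 v=7: → [28,38),[21,31); WM=30
i=18 t=34 v=2: → [28,38); WM=34; [21,31) fires=2
i=19 t=33 v=4: → [28,38); WM=34
i=20 t=34 v=3: → [28,38); WM=34
i=21 t=24 v=1: DROP (t<34-2); WM=34
i=22 t=39 v=7: → [35,45); WM=39; [28,38) fires=4
i=23 t=20 v=9: DROP (t<39-2); WM=39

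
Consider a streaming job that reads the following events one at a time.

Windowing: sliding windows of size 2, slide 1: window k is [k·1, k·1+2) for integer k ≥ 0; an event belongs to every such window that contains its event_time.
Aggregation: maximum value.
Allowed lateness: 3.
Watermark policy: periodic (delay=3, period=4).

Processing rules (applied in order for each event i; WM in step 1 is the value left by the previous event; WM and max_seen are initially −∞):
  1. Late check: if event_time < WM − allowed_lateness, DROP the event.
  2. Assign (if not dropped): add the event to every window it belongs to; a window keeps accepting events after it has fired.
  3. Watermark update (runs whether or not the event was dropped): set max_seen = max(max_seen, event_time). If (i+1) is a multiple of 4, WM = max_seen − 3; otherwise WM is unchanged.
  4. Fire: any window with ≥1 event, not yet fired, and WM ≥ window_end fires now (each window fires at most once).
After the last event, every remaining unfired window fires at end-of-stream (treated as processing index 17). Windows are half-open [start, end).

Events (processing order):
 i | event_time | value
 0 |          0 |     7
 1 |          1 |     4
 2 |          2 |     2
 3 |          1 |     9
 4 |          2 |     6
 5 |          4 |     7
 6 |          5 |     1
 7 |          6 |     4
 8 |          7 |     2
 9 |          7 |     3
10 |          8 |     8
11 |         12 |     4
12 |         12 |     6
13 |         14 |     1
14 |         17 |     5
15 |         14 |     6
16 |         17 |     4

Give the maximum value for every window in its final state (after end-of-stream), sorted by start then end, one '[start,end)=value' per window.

i=0 t=0 v=7: → [0,2); WM=−∞
i=1 t=1 v=4: → [1,3),[0,2); WM=−∞
i=2 t=2 v=2: → [2,4),[1,3); WM=−∞
i=3 t=1 v=9: → [1,3),[0,2); WM=-1
i=4 t=2 v=6: → [2,4),[1,3); WM=-1
i=5 t=4 v=7: → [4,6),[3,5); WM=-1
i=6 t=5 v=1: → [5,7),[4,6); WM=-1
i=7 t=6 v=4: → [6,8),[5,7); WM=3; [0,2) fires=9 [1,3) fires=9
i=8 t=7 v=2: → [7,9),[6,8); WM=3
i=9 t=7 v=3: → [7,9),[6,8); WM=3
i=10 t=8 v=8: → [8,10),[7,9); WM=3
i=11 t=12 v=4: → [12,14),[11,13); WM=9; [2,4) fires=6 [3,5) fires=7 [4,6) fires=7 [5,7) fires=4 [6,8) fires=4 [7,9) fires=8
i=12 t=12 v=6: → [12,14),[11,13); WM=9
i=13 t=14 v=1: → [14,16),[13,15); WM=9
i=14 t=17 v=5: → [17,19),[16,18); WM=9
i=15 t=14 v=6: → [14,16),[13,15); WM=14; [8,10) fires=8 [11,13) fires=6 [12,14) fires=6
i=16 t=17 v=4: → [17,19),[16,18); WM=14

[0,2)=9 [1,3)=9 [2,4)=6 [3,5)=7 [4,6)=7 [5,7)=4 [6,8)=4 [7,9)=8 [8,10)=8 [11,13)=6 [12,14)=6 [13,15)=6 [14,16)=6 [16,18)=5 [17,19)=5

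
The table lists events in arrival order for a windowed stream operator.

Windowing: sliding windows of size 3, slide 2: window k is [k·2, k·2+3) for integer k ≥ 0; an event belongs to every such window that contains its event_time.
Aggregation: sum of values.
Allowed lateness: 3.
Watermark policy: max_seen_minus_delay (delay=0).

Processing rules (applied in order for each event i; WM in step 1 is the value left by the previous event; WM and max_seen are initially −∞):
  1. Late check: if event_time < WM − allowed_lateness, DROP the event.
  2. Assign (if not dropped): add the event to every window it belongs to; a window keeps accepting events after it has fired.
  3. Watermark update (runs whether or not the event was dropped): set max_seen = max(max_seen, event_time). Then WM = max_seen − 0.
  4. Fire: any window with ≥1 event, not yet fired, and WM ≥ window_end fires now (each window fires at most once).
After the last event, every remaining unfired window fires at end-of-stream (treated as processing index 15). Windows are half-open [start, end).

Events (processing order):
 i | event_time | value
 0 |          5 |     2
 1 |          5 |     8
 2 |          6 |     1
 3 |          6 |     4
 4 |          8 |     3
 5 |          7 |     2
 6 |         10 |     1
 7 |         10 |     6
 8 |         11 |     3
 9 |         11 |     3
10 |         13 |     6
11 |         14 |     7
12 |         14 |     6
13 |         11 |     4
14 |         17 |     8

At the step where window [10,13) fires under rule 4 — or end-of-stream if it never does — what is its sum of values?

13

i=0 t=5 v=2: → [4,7); WM=5
i=1 t=5 v=8: → [4,7); WM=5
i=2 t=6 v=1: → [6,9),[4,7); WM=6
i=3 t=6 v=4: → [6,9),[4,7); WM=6
i=4 t=8 v=3: → [8,11),[6,9); WM=8; [4,7) fires=15
i=5 t=7 v=2: → [6,9); WM=8
i=6 t=10 v=1: → [10,13),[8,11); WM=10; [6,9) fires=10
i=7 t=10 v=6: → [10,13),[8,11); WM=10
i=8 t=11 v=3: → [10,13); WM=11; [8,11) fires=10
i=9 t=11 v=3: → [10,13); WM=11
i=10 t=13 v=6: → [12,15); WM=13; [10,13) fires=13
i=11 t=14 v=7: → [14,17),[12,15); WM=14
i=12 t=14 v=6: → [14,17),[12,15); WM=14
i=13 t=11 v=4: → [10,13); WM=14
i=14 t=17 v=8: → [16,19); WM=17; [12,15) fires=19 [14,17) fires=13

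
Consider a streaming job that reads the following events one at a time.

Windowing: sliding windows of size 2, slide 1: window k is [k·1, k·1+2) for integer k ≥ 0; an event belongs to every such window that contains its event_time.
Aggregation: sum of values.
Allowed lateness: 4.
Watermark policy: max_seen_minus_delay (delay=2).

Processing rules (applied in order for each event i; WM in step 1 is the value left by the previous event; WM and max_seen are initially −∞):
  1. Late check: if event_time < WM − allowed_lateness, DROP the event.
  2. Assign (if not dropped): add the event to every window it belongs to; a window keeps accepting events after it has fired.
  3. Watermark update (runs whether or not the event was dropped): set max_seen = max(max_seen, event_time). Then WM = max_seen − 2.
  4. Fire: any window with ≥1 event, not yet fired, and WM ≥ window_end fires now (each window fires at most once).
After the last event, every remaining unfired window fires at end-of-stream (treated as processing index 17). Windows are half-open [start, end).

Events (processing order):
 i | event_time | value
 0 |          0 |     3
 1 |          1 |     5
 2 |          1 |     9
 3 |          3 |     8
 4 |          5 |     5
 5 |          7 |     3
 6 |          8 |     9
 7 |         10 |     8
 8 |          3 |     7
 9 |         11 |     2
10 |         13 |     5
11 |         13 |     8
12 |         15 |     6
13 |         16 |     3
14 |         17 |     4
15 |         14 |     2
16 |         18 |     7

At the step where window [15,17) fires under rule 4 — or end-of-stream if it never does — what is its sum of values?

i=0 t=0 v=3: → [0,2); WM=-2
i=1 t=1 v=5: → [1,3),[0,2); WM=-1
i=2 t=1 v=9: → [1,3),[0,2); WM=-1
i=3 t=3 v=8: → [3,5),[2,4); WM=1
i=4 t=5 v=5: → [5,7),[4,6); WM=3; [0,2) fires=17 [1,3) fires=14
i=5 t=7 v=3: → [7,9),[6,8); WM=5; [2,4) fires=8 [3,5) fires=8
i=6 t=8 v=9: → [8,10),[7,9); WM=6; [4,6) fires=5
i=7 t=10 v=8: → [10,12),[9,11); WM=8; [5,7) fires=5 [6,8) fires=3
i=8 t=3 v=7: DROP (t<8-4); WM=8
i=9 t=11 v=2: → [11,13),[10,12); WM=9; [7,9) fires=12
i=10 t=13 v=5: → [13,15),[12,14); WM=11; [8,10) fires=9 [9,11) fires=8
i=11 t=13 v=8: → [13,15),[12,14); WM=11
i=12 t=15 v=6: → [15,17),[14,16); WM=13; [10,12) fires=10 [11,13) fires=2
i=13 t=16 v=3: → [16,18),[15,17); WM=14; [12,14) fires=13
i=14 t=17 v=4: → [17,19),[16,18); WM=15; [13,15) fires=13
i=15 t=14 v=2: → [14,16),[13,15); WM=15
i=16 t=18 v=7: → [18,20),[17,19); WM=16; [14,16) fires=8

9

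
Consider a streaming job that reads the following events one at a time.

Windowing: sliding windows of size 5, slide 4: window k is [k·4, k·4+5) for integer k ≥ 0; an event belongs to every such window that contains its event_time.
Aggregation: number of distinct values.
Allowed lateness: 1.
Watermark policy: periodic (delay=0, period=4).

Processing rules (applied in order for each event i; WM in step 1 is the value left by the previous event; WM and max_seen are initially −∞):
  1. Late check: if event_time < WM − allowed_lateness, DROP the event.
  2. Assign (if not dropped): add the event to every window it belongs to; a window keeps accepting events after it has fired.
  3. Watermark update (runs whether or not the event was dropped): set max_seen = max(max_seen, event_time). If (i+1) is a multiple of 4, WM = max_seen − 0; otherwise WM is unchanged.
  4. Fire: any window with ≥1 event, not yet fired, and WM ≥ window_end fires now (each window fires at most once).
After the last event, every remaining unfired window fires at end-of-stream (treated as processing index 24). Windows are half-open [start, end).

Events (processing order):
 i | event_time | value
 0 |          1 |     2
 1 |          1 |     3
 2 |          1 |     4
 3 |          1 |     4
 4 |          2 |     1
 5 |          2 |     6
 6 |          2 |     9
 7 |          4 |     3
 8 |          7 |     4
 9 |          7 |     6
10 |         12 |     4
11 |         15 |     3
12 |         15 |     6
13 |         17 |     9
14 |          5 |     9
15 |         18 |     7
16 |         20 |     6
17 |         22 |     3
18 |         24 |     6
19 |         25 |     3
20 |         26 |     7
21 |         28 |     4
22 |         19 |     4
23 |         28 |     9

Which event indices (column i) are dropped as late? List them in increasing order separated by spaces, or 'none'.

i=0 t=1 v=2: → [0,5); WM=−∞
i=1 t=1 v=3: → [0,5); WM=−∞
i=2 t=1 v=4: → [0,5); WM=−∞
i=3 t=1 v=4: → [0,5); WM=1
i=4 t=2 v=1: → [0,5); WM=1
i=5 t=2 v=6: → [0,5); WM=1
i=6 t=2 v=9: → [0,5); WM=1
i=7 t=4 v=3: → [4,9),[0,5); WM=4
i=8 t=7 v=4: → [4,9); WM=4
i=9 t=7 v=6: → [4,9); WM=4
i=10 t=12 v=4: → [12,17),[8,13); WM=4
i=11 t=15 v=3: → [12,17); WM=15; [0,5) fires=6 [4,9) fires=3 [8,13) fires=1
i=12 t=15 v=6: → [12,17); WM=15
i=13 t=17 v=9: → [16,21); WM=15
i=14 t=5 v=9: DROP (t<15-1); WM=15
i=15 t=18 v=7: → [16,21); WM=18; [12,17) fires=3
i=16 t=20 v=6: → [20,25),[16,21); WM=18
i=17 t=22 v=3: → [20,25); WM=18
i=18 t=24 v=6: → [24,29),[20,25); WM=18
i=19 t=25 v=3: → [24,29); WM=25; [16,21) fires=3 [20,25) fires=2
i=20 t=26 v=7: → [24,29); WM=25
i=21 t=28 v=4: → [28,33),[24,29); WM=25
i=22 t=19 v=4: DROP (t<25-1); WM=25
i=23 t=28 v=9: → [28,33),[24,29); WM=28

14 22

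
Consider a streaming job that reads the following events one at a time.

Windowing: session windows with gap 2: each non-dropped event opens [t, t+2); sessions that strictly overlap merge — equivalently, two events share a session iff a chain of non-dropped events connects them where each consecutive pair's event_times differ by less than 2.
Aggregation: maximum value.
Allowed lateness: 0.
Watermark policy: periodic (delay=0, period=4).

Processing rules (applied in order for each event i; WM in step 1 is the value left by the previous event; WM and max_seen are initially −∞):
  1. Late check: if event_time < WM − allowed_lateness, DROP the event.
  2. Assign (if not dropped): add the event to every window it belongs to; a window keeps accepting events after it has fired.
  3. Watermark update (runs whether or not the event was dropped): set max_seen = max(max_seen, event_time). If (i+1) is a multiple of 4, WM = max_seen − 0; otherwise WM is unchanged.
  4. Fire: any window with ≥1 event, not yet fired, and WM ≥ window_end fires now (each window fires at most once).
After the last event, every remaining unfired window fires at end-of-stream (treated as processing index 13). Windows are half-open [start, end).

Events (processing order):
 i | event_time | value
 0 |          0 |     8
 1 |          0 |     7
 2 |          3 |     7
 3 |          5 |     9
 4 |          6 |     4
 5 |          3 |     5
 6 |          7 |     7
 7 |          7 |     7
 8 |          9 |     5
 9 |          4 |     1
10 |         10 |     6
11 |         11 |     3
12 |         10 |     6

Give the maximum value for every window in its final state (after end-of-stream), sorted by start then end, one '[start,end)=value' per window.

i=0 t=0 v=8: → [0,2); WM=−∞
i=1 t=0 v=7: → [0,2); WM=−∞
i=2 t=3 v=7: → [3,5); WM=−∞
i=3 t=5 v=9: → [5,7); WM=5
i=4 t=6 v=4: → [5,8); WM=5
i=5 t=3 v=5: DROP (t<5-0); WM=5
i=6 t=7 v=7: → [5,9); WM=5
i=7 t=7 v=7: → [5,9); WM=7
i=8 t=9 v=5: → [9,11); WM=7
i=9 t=4 v=1: DROP (t<7-0); WM=7
i=10 t=10 v=6: → [9,12); WM=7
i=11 t=11 v=3: → [9,13); WM=11
i=12 t=10 v=6: DROP (t<11-0); WM=11

[0,2)=8 [3,5)=7 [5,9)=9 [9,13)=6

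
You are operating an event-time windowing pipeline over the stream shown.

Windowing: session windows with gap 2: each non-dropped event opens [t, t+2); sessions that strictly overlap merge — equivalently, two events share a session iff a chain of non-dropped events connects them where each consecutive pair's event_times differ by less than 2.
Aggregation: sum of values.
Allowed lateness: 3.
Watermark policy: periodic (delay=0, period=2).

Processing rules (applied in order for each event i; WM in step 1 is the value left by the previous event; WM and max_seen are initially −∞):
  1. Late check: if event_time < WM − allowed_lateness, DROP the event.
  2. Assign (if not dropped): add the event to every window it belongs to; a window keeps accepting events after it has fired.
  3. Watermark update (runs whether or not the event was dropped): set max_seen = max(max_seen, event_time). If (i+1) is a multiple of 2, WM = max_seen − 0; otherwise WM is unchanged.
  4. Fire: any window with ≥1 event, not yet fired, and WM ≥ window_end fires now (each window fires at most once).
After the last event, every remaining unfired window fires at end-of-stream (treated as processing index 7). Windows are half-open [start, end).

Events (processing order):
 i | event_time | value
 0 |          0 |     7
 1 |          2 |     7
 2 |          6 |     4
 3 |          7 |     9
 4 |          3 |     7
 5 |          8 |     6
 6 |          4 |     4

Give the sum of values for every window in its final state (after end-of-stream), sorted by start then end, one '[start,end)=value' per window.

i=0 t=0 v=7: → [0,2); WM=−∞
i=1 t=2 v=7: → [2,4); WM=2
i=2 t=6 v=4: → [6,8); WM=2
i=3 t=7 v=9: → [6,9); WM=7
i=4 t=3 v=7: DROP (t<7-3); WM=7
i=5 t=8 v=6: → [6,10); WM=8
i=6 t=4 v=4: DROP (t<8-3); WM=8

[0,2)=7 [2,4)=7 [6,10)=19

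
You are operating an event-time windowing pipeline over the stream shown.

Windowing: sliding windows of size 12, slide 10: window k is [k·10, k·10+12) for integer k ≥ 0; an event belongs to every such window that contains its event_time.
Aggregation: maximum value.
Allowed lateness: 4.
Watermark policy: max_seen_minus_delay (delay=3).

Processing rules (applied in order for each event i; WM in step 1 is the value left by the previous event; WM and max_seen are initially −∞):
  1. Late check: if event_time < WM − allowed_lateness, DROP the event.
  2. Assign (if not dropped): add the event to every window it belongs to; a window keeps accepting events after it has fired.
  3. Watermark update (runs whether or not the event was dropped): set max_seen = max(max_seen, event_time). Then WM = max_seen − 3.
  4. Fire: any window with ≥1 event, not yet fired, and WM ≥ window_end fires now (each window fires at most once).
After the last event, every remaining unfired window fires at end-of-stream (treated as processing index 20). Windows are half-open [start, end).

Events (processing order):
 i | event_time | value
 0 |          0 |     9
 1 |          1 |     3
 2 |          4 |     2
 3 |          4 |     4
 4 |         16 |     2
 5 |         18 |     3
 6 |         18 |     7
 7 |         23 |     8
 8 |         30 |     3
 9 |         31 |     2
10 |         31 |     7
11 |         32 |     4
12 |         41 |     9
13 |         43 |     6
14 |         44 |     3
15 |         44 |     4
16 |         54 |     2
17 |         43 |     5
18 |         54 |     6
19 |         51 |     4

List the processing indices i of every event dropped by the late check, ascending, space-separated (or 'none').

17

i=0 t=0 v=9: → [0,12); WM=-3
i=1 t=1 v=3: → [0,12); WM=-2
i=2 t=4 v=2: → [0,12); WM=1
i=3 t=4 v=4: → [0,12); WM=1
i=4 t=16 v=2: → [10,22); WM=13; [0,12) fires=9
i=5 t=18 v=3: → [10,22); WM=15
i=6 t=18 v=7: → [10,22); WM=15
i=7 t=23 v=8: → [20,32); WM=20
i=8 t=30 v=3: → [30,42),[20,32); WM=27; [10,22) fires=7
i=9 t=31 v=2: → [30,42),[20,32); WM=28
i=10 t=31 v=7: → [30,42),[20,32); WM=28
i=11 t=32 v=4: → [30,42); WM=29
i=12 t=41 v=9: → [40,52),[30,42); WM=38; [20,32) fires=8
i=13 t=43 v=6: → [40,52); WM=40
i=14 t=44 v=3: → [40,52); WM=41
i=15 t=44 v=4: → [40,52); WM=41
i=16 t=54 v=2: → [50,62); WM=51; [30,42) fires=9
i=17 t=43 v=5: DROP (t<51-4); WM=51
i=18 t=54 v=6: → [50,62); WM=51
i=19 t=51 v=4: → [50,62),[40,52); WM=51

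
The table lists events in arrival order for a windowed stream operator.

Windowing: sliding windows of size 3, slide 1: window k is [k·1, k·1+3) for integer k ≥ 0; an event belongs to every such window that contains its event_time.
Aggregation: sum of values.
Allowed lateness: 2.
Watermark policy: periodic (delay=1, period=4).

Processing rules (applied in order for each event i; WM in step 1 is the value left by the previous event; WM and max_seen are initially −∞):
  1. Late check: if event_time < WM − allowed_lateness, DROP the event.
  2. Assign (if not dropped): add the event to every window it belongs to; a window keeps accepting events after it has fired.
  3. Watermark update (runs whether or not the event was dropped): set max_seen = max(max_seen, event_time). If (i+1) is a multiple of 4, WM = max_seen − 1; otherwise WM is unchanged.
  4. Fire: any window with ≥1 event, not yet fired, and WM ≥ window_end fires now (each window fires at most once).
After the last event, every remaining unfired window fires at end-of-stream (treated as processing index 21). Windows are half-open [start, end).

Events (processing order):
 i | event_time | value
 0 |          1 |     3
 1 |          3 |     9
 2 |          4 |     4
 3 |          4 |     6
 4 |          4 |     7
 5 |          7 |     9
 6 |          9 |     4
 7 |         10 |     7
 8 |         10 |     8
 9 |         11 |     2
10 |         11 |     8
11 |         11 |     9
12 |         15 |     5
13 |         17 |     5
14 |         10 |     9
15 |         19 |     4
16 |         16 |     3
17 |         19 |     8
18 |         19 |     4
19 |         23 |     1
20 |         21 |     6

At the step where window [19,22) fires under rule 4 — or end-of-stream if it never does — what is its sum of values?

i=0 t=1 v=3: → [1,4),[0,3); WM=−∞
i=1 t=3 v=9: → [3,6),[2,5),[1,4); WM=−∞
i=2 t=4 v=4: → [4,7),[3,6),[2,5); WM=−∞
i=3 t=4 v=6: → [4,7),[3,6),[2,5); WM=3; [0,3) fires=3
i=4 t=4 v=7: → [4,7),[3,6),[2,5); WM=3
i=5 t=7 v=9: → [7,10),[6,9),[5,8); WM=3
i=6 t=9 v=4: → [9,12),[8,11),[7,10); WM=3
i=7 t=10 v=7: → [10,13),[9,12),[8,11); WM=9; [1,4) fires=12 [2,5) fires=26 [3,6) fires=26 [4,7) fires=17 [5,8) fires=9 [6,9) fires=9
i=8 t=10 v=8: → [10,13),[9,12),[8,11); WM=9
i=9 t=11 v=2: → [11,14),[10,13),[9,12); WM=9
i=10 t=11 v=8: → [11,14),[10,13),[9,12); WM=9
i=11 t=11 v=9: → [11,14),[10,13),[9,12); WM=10; [7,10) fires=13
i=12 t=15 v=5: → [15,18),[14,17),[13,16); WM=10
i=13 t=17 v=5: → [17,20),[16,19),[15,18); WM=10
i=14 t=10 v=9: → [10,13),[9,12),[8,11); WM=10
i=15 t=19 v=4: → [19,22),[18,21),[17,20); WM=18; [8,11) fires=28 [9,12) fires=47 [10,13) fires=43 [11,14) fires=19 [13,16) fires=5 [14,17) fires=5 [15,18) fires=10
i=16 t=16 v=3: → [16,19),[15,18),[14,17); WM=18
i=17 t=19 v=8: → [19,22),[18,21),[17,20); WM=18
i=18 t=19 v=4: → [19,22),[18,21),[17,20); WM=18
i=19 t=23 v=1: → [23,26),[22,25),[21,24); WM=22; [16,19) fires=8 [17,20) fires=21 [18,21) fires=16 [19,22) fires=16
i=20 t=21 v=6: → [21,24),[20,23),[19,22); WM=22

16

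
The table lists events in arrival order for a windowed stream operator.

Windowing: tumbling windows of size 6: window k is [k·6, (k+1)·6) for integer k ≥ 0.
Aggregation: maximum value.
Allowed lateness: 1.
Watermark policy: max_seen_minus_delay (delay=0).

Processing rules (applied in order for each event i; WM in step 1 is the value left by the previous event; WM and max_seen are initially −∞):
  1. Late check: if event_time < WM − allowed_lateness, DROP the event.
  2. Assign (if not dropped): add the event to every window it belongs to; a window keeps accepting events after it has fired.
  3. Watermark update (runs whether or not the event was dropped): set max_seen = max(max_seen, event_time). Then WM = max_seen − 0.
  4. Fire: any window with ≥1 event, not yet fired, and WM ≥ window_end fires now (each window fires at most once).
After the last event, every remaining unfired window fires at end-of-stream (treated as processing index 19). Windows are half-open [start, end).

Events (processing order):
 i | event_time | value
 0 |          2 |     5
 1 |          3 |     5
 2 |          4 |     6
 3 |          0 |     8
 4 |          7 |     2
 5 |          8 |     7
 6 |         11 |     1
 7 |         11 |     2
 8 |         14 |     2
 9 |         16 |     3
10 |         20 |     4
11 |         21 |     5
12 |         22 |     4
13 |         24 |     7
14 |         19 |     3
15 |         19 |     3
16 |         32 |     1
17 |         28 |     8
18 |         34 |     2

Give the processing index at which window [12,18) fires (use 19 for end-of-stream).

i=0 t=2 v=5: → [0,6); WM=2
i=1 t=3 v=5: → [0,6); WM=3
i=2 t=4 v=6: → [0,6); WM=4
i=3 t=0 v=8: DROP (t<4-1); WM=4
i=4 t=7 v=2: → [6,12); WM=7; [0,6) fires=6
i=5 t=8 v=7: → [6,12); WM=8
i=6 t=11 v=1: → [6,12); WM=11
i=7 t=11 v=2: → [6,12); WM=11
i=8 t=14 v=2: → [12,18); WM=14; [6,12) fires=7
i=9 t=16 v=3: → [12,18); WM=16
i=10 t=20 v=4: → [18,24); WM=20; [12,18) fires=3
i=11 t=21 v=5: → [18,24); WM=21
i=12 t=22 v=4: → [18,24); WM=22
i=13 t=24 v=7: → [24,30); WM=24; [18,24) fires=5
i=14 t=19 v=3: DROP (t<24-1); WM=24
i=15 t=19 v=3: DROP (t<24-1); WM=24
i=16 t=32 v=1: → [30,36); WM=32; [24,30) fires=7
i=17 t=28 v=8: DROP (t<32-1); WM=32
i=18 t=34 v=2: → [30,36); WM=34

10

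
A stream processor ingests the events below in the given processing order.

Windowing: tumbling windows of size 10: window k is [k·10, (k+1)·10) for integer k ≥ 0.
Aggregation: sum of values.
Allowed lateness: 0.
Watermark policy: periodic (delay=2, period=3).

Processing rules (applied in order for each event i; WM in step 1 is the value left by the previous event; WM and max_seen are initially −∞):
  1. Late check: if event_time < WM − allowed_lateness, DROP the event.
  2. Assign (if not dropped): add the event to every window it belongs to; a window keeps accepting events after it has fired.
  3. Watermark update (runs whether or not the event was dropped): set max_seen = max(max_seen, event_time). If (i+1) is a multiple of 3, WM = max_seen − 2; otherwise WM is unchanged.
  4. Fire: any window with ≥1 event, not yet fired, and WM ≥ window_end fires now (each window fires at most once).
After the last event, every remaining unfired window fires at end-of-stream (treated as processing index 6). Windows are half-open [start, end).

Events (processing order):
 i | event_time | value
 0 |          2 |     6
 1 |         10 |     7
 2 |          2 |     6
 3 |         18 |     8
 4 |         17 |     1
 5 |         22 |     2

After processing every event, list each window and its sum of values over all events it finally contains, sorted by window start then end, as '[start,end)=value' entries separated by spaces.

i=0 t=2 v=6: → [0,10); WM=−∞
i=1 t=10 v=7: → [10,20); WM=−∞
i=2 t=2 v=6: → [0,10); WM=8
i=3 t=18 v=8: → [10,20); WM=8
i=4 t=17 v=1: → [10,20); WM=8
i=5 t=22 v=2: → [20,30); WM=20; [0,10) fires=12 [10,20) fires=16

[0,10)=12 [10,20)=16 [20,30)=2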